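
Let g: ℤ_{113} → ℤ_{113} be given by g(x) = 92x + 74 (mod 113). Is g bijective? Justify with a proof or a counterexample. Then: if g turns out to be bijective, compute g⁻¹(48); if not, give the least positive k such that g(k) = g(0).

12

If g(x_1) = g(x_2), then 92x_1 ≡ 92x_2 (mod 113). Because gcd(92, 113) = 1, we may cancel 92 to get x_1 ≡ x_2 (mod 113).
We now compute 92⁻¹ mod 113 explicitly. Euclid's algorithm: 113 = 1·92 + 21, 92 = 4·21 + 8, 21 = 2·8 + 5, 8 = 1·5 + 3, 5 = 1·3 + 2, 3 = 1·2 + 1; back-substituting gives 1 = 43·92 − 35·113, so 92⁻¹ ≡ 43 (mod 113).
For any y ∈ ℤ_{113}, x = 43(y − 74) mod 113 satisfies g(x) = 92·43(y − 74) + 74 ≡ y (since 92·43 ≡ 1 mod 113). So every y has a preimage.
So g is bijective.
Since g is bijective, we find g⁻¹(48): we need 92x ≡ 48 − 74 ≡ 87 (mod 113). Using 92⁻¹ = 43: x ≡ 43·87 = 3741 = 33·113 + 12, so x = 12.
Check: g(12) = 92·12 + 74 = 1178 = 10·113 + 48 ≡ 48 (mod 113).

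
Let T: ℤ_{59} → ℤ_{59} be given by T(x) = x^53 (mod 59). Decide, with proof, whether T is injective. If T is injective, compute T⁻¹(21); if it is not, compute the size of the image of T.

15

Since 59 is prime, the nonzero elements of ℤ_{59} form a cyclic group of order 58.
As gcd(53, 58) = 1, raising to the 53rd power is a bijection on this group: if a^53 ≡ b^53 then (ab^{−1})^53 = 1, and the only element of order dividing gcd(53, 58) = 1 is 1, so a = b.
With T(0) = 0 this makes T injective on all of ℤ_{59}, hence bijective (finite equal-size domain and codomain). In particular T is injective.
Since T is injective, we find the preimage of 21. The inverse of x ↦ x^53 on (ℤ_{59})^× is x ↦ x^23, because 53·23 = 1219 = 21·58 + 1 ≡ 1 (mod 58) and x^{58} = 1 for x ≠ 0 (Fermat). So T⁻¹(21) = 21^23 mod 59.
Repeated squaring mod 59: 21^1 ≡ 21, 21^2 ≡ 21² = 441 ≡ 28, 21^4 ≡ 28² = 784 ≡ 17, 21^8 ≡ 17² = 289 ≡ 53, 21^16 ≡ 53² = 2809 ≡ 36. Since 23 = 16 + 4 + 2 + 1, 21^23 ≡ 36·17·28·21: 36·17 = 612 ≡ 22, then 22·28 = 616 ≡ 26, then 26·21 = 546 ≡ 15. So 21^23 ≡ 15 (mod 59).
Hence T⁻¹(21) = 15.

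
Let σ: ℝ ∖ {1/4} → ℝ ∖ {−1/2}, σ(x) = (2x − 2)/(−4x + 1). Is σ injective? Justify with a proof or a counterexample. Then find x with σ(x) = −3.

1/10

Suppose σ(u) = σ(v). Cross-multiplying: (2u − 2)(−4v + 1) = (2v − 2)(−4u + 1).
Expanding both sides and cancelling the symmetric terms leaves −6·(u − v) = 0. Since −6 ≠ 0, u = v. Therefore σ is injective.
Solving σ(x) = −3: cross-multiplying gives 2x − 2 = −3(−4x + 1), which rearranges to −10x = −1, so x = 1/10.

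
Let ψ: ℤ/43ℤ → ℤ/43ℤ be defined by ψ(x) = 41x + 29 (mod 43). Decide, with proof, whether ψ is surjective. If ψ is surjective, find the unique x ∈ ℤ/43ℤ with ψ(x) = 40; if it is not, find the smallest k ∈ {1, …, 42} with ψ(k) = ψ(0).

Since gcd(41, 43) = 1, 41 is invertible modulo 43. Euclid's algorithm: 43 = 1·41 + 2, 41 = 20·2 + 1; back-substituting gives 1 = 21·41 − 20·43, so 41⁻¹ ≡ 21 (mod 43).
For any y ∈ ℤ/43ℤ, x = 21(y − 29) mod 43 satisfies ψ(x) = 41·21(y − 29) + 29 ≡ y (since 41·21 ≡ 1 mod 43). So every y has a preimage.
Therefore ψ is surjective.
Since ψ is surjective, we compute ψ⁻¹(40): solve 41x + 29 ≡ 40 (mod 43), i.e. 41x ≡ 11 (mod 43).
Multiplying by 41⁻¹ = 21 gives x ≡ 21·11 = 231 = 5·43 + 16 ≡ 16 (mod 43).
Check: ψ(16) = 41·16 + 29 = 685 = 15·43 + 40 ≡ 40 (mod 43).

16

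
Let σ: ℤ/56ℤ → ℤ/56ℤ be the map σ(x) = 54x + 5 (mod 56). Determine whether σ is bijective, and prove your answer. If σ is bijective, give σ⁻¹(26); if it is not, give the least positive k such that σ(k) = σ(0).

We have gcd(54, 56) = 2 > 1. Taking s = 0 and t = 28: σ(0) = 5 and σ(28) = 54·28 + 5 = 1517 ≡ 5 (mod 56).
So σ(0) = σ(28) while 0 ≠ 28, thus σ is not injective, hence not bijective.
Since σ is not bijective, we find the least positive k with σ(k) = σ(0): this means 54k ≡ 0 (mod 56), i.e. 56 ∣ 54k. Since gcd(54, 56) = 2, dividing through by 2 this holds exactly when 28 ∣ 27k, and as gcd(27, 28) = 1, exactly when 28 ∣ k.
The smallest positive such k is 28.

28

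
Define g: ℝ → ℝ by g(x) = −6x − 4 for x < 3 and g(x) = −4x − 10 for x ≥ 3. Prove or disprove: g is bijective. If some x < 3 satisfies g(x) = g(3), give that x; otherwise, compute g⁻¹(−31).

Both pieces are strictly decreasing (slopes −6 and −4), so each is injective on its own interval.
The left piece maps (−∞, 3) onto (−22, ∞); the right piece maps [3, ∞) onto (−∞, −22].
Since −22 = −22, the images partition ℝ: g is injective and surjective, hence bijective.
Because the two images are disjoint, no x < 3 has g(x) = g(3), so we compute g⁻¹(−31): −31 lies in (−∞, −22], so solve −4x − 10 = −31: x = (−31 + 10)/(−4) = 21/4.

21/4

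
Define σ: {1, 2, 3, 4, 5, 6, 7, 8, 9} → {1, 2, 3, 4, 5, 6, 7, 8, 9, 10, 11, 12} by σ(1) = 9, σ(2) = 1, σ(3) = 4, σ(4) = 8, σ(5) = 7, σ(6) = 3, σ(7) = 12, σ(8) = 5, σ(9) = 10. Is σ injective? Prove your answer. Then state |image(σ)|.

9

The values σ(1), …, σ(9) are 9, 1, 4, 8, 7, 3, 12, 5, 10 — all distinct.
So σ(x_1) = σ(x_2) only when x_1 = x_2, and σ is injective.
The image of σ is {1, 3, 4, 5, 7, 8, 9, 10, 12}, which has 9 elements.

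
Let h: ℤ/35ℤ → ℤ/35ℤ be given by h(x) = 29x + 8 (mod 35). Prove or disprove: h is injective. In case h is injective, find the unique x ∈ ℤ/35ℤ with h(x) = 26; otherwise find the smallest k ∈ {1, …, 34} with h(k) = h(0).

32

Suppose h(s) = h(t) in ℤ/35ℤ. Then 29s + 8 ≡ 29t + 8 (mod 35), therefore 29(s − t) ≡ 0 (mod 35).
Since gcd(29, 35) = 1, 29 is invertible modulo 35, thus s − t ≡ 0 (mod 35), i.e. s = t.
Therefore h is injective.
We now compute 29⁻¹ mod 35 explicitly. Euclid's algorithm: 35 = 1·29 + 6, 29 = 4·6 + 5, 6 = 1·5 + 1; back-substituting gives 1 = 29·29 − 24·35, so 29⁻¹ ≡ 29 (mod 35).
Since h is injective, we compute h⁻¹(26): solve 29x + 8 ≡ 26 (mod 35), i.e. 29x ≡ 18 (mod 35).
Multiplying by 29⁻¹ = 29 gives x ≡ 29·18 = 522 = 14·35 + 32 ≡ 32 (mod 35).
Check: h(32) = 29·32 + 8 = 936 = 26·35 + 26 ≡ 26 (mod 35).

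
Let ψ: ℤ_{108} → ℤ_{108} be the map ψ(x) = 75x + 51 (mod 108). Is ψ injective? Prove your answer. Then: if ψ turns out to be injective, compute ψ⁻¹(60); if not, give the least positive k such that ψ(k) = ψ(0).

36

We have gcd(75, 108) = 3 > 1. Taking u = 0 and v = 36: ψ(0) = 51 and ψ(36) = 75·36 + 51 = 2751 ≡ 51 (mod 108).
So ψ(0) = ψ(36) while 0 ≠ 36, therefore ψ is not injective.
Since ψ is not injective, we find the least positive k with ψ(k) = ψ(0): this means 75k ≡ 0 (mod 108), i.e. 108 ∣ 75k. Since gcd(75, 108) = 3, dividing through by 3 this holds exactly when 36 ∣ 25k, and as gcd(25, 36) = 1, exactly when 36 ∣ k.
The smallest positive such k is 36.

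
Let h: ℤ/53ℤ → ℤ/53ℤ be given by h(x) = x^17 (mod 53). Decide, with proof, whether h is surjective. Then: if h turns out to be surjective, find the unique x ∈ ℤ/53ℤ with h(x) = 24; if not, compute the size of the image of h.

Since 53 is prime, the nonzero elements of ℤ/53ℤ form a cyclic group of order 52.
As gcd(17, 52) = 1, raising to the 17th power is a bijection on this group: if u^17 ≡ v^17 then (uv^{−1})^17 = 1, and the only element of order dividing gcd(17, 52) = 1 is 1, so u = v.
With h(0) = 0 this makes h injective on all of ℤ/53ℤ, hence bijective (finite equal-size domain and codomain). In particular h is surjective.
Since h is surjective, we find the preimage of 24. The inverse of x ↦ x^17 on (ℤ/53ℤ)^× is x ↦ x^49, because 17·49 = 833 = 16·52 + 1 ≡ 1 (mod 52) and x^{52} = 1 for x ≠ 0 (Fermat). So h⁻¹(24) = 24^49 mod 53.
Repeated squaring mod 53: 24^1 ≡ 24, 24^2 ≡ 24² = 576 ≡ 46, 24^4 ≡ 46² = 2116 ≡ 49, 24^8 ≡ 49² = 2401 ≡ 16, 24^16 ≡ 16² = 256 ≡ 44, 24^32 ≡ 44² = 1936 ≡ 28. Since 49 = 32 + 16 + 1, 24^49 ≡ 28·44·24: 28·44 = 1232 ≡ 13, then 13·24 = 312 ≡ 47. So 24^49 ≡ 47 (mod 53).
Hence h⁻¹(24) = 47.

47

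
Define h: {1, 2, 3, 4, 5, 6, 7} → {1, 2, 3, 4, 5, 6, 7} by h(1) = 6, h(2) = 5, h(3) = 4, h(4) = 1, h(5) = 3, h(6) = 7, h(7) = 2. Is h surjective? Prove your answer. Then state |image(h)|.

7

Every element of the codomain has a preimage: 1 = h(4), 2 = h(7), 3 = h(5), 4 = h(3), 5 = h(2), 6 = h(1), 7 = h(6).
Therefore h is surjective.
The image of h is {1, 2, 3, 4, 5, 6, 7}, which has 7 elements.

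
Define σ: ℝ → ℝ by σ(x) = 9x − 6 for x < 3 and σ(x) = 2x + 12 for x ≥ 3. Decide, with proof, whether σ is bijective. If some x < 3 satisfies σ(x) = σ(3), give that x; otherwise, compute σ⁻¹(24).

8/3

Both pieces are strictly increasing (slopes 9 and 2), so each is injective on its own interval.
The left piece maps (−∞, 3) onto (−∞, 21); the right piece maps [3, ∞) onto [18, ∞).
These images overlap. In particular σ(3) = 18 (right piece), and solving 9x − 6 = 18 on the left piece gives x = 8/3 < 3.
So σ(8/3) = σ(3) with 8/3 ≠ 3, and σ is not injective, hence not bijective. This x = 8/3 is the requested value below 3.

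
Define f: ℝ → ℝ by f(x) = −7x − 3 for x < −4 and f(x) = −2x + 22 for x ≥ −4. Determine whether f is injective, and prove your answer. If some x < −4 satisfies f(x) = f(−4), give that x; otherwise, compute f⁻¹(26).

-33/7

Both pieces are strictly decreasing (slopes −7 and −2), so each is injective on its own interval.
The left piece maps (−∞, −4) onto (25, ∞); the right piece maps [−4, ∞) onto (−∞, 30].
These images overlap. In particular f(−4) = 30 (right piece), and solving −7x − 3 = 30 on the left piece gives x = −33/7 < −4.
So f(−33/7) = f(−4) with −33/7 ≠ −4, and f is not injective. This x = −33/7 is the requested value below −4.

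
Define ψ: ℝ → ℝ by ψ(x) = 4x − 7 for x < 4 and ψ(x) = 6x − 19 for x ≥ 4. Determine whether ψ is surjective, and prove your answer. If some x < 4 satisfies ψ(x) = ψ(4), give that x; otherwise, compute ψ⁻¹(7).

3

Both pieces are strictly increasing (slopes 4 and 6), so each is injective on its own interval.
The left piece maps (−∞, 4) onto (−∞, 9); the right piece maps [4, ∞) onto [5, ∞).
The union (−∞, 9) ∪ [5, ∞) covers ℝ, so ψ is surjective.
For the follow-up: the images overlap, so an x < 4 with ψ(x) = ψ(4) exists. ψ(4) = 5; solving 4x − 7 = 5 for x < 4 gives x = (5 + 7)/4 = 3.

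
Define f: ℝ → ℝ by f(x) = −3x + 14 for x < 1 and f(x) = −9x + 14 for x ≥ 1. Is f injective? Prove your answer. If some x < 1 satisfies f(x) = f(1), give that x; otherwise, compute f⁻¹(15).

-1/3

Both pieces are strictly decreasing (slopes −3 and −9), so each is injective on its own interval.
The left piece maps (−∞, 1) onto (11, ∞); the right piece maps [1, ∞) onto (−∞, 5].
These images are disjoint, so no value is attained by both pieces. So f is injective.
Because the two images are disjoint, no x < 1 has f(x) = f(1), so we compute f⁻¹(15): 15 lies in (11, ∞), so solve −3x + 14 = 15: x = (15 − 14)/(−3) = −1/3.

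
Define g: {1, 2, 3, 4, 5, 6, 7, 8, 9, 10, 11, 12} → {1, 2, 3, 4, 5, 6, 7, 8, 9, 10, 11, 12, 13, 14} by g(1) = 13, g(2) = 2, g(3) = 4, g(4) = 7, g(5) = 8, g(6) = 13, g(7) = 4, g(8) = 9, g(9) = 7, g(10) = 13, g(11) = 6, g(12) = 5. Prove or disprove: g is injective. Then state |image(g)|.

g(1) = 13 = g(6) with 1 ≠ 6, so g is not injective.
The image of g is {2, 4, 5, 6, 7, 8, 9, 13}, which has 8 elements.

8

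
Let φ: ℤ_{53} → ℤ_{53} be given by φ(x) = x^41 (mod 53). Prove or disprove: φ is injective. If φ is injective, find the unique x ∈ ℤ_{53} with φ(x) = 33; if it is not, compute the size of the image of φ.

Since 53 is prime, the nonzero elements of ℤ_{53} form a cyclic group of order 52.
As gcd(41, 52) = 1, raising to the 41st power is a bijection on this group: if u^41 ≡ v^41 then (uv^{−1})^41 = 1, and the only element of order dividing gcd(41, 52) = 1 is 1, so u = v.
With φ(0) = 0 this makes φ injective on all of ℤ_{53}, hence bijective (finite equal-size domain and codomain). In particular φ is injective.
Since φ is injective, we find the preimage of 33. The inverse of x ↦ x^41 on (ℤ_{53})^× is x ↦ x^33, because 41·33 = 1353 = 26·52 + 1 ≡ 1 (mod 52) and x^{52} = 1 for x ≠ 0 (Fermat). So φ⁻¹(33) = 33^33 mod 53.
Repeated squaring mod 53: 33^1 ≡ 33, 33^2 ≡ 33² = 1089 ≡ 29, 33^4 ≡ 29² = 841 ≡ 46, 33^8 ≡ 46² = 2116 ≡ 49, 33^16 ≡ 49² = 2401 ≡ 16, 33^32 ≡ 16² = 256 ≡ 44. Since 33 = 32 + 1, 33^33 ≡ 44·33: 44·33 = 1452 ≡ 21. So 33^33 ≡ 21 (mod 53).
Hence φ⁻¹(33) = 21.

21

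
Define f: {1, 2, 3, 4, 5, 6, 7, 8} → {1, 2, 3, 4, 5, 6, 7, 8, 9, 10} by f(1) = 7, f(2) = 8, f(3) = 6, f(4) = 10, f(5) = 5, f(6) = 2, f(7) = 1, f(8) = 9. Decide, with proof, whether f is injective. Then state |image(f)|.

The values f(1), …, f(8) are 7, 8, 6, 10, 5, 2, 1, 9 — all distinct.
So f(x_1) = f(x_2) only when x_1 = x_2, and f is injective.
The image of f is {1, 2, 5, 6, 7, 8, 9, 10}, which has 8 elements.

8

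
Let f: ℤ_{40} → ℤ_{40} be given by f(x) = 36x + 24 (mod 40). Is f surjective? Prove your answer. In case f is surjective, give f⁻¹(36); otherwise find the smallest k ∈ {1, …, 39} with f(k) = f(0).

10

Since gcd(36, 40) = 4, we have 36x ≡ 0 (mod 4) for all x, so f(x) ≡ 0 (mod 4).
But 1 ≢ 0 (mod 4), so 1 ∈ ℤ_{40} has no preimage. Hence f is not surjective.
Since f is not surjective, we find the least positive k with f(k) = f(0): this means 36k ≡ 0 (mod 40), i.e. 40 ∣ 36k. Since gcd(36, 40) = 4, dividing through by 4 this holds exactly when 10 ∣ 9k, and as gcd(9, 10) = 1, exactly when 10 ∣ k.
The smallest positive such k is 10.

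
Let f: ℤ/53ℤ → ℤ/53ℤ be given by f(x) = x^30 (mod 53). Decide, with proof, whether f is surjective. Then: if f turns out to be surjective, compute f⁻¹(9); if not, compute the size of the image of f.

27

f(26): Repeated squaring mod 53: 26^1 ≡ 26, 26^2 ≡ 26² = 676 ≡ 40, 26^4 ≡ 40² = 1600 ≡ 10, 26^8 ≡ 10² = 100 ≡ 47, 26^16 ≡ 47² = 2209 ≡ 36. Since 30 = 16 + 8 + 4 + 2, 26^30 ≡ 36·47·10·40: 36·47 = 1692 ≡ 49, then 49·10 = 490 ≡ 13, then 13·40 = 520 ≡ 43. So 26^30 ≡ 43 (mod 53).
f(27): Repeated squaring mod 53: 27^1 ≡ 27, 27^2 ≡ 27² = 729 ≡ 40, 27^4 ≡ 40² = 1600 ≡ 10, 27^8 ≡ 10² = 100 ≡ 47, 27^16 ≡ 47² = 2209 ≡ 36. Since 30 = 16 + 8 + 4 + 2, 27^30 ≡ 36·47·10·40: 36·47 = 1692 ≡ 49, then 49·10 = 490 ≡ 13, then 13·40 = 520 ≡ 43. So 27^30 ≡ 43 (mod 53).
So f(26) = f(27) = 43 while 26 ≠ 27, thus f is not injective.
A non-injective map from the 53-element set ℤ/53ℤ to itself takes at most 52 distinct values, so it cannot be surjective. Hence f is not surjective.
Since f is not surjective, we determine |image(f)|. Computing x^30 mod 53 for each x (by repeated squaring, reducing mod 53 at every step), the values f(0), f(1), …, f(52) are: 0, 1, 37, 25, 44, 11, 24, 16, 38, 42, 36, 13, 40, 47, 9, 10, 28, 46, 17, 6, 7, 29, 4, 52, 49, 15, 43, 43, 15, 49, 52, 4, 29, 7, 6, 17, 46, 28, 10, 9, 47, 40, 13, 36, 42, 38, 16, 24, 11, 44, 25, 37, 1.
The distinct values are {0, 1, 4, 6, 7, 9, 10, 11, 13, 15, 16, 17, 24, 25, 28, 29, 36, 37, 38, 40, 42, 43, 44, 46, 47, 49, 52}; there are 27 of them.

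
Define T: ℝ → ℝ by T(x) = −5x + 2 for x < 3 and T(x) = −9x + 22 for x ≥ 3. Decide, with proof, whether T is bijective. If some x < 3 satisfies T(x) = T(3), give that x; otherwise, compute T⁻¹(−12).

Both pieces are strictly decreasing (slopes −5 and −9), so each is injective on its own interval.
The left piece maps (−∞, 3) onto (−13, ∞); the right piece maps [3, ∞) onto (−∞, −5].
These images overlap. In particular T(3) = −5 (right piece), and solving −5x + 2 = −5 on the left piece gives x = 7/5 < 3.
So T(7/5) = T(3) with 7/5 ≠ 3, and T is not injective, hence not bijective. This x = 7/5 is the requested value below 3.

7/5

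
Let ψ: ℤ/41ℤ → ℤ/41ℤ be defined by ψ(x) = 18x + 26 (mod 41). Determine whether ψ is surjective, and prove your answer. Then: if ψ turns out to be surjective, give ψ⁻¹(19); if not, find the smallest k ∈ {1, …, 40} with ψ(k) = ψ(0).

Since gcd(18, 41) = 1, 18 is invertible modulo 41. Euclid's algorithm: 41 = 2·18 + 5, 18 = 3·5 + 3, 5 = 1·3 + 2, 3 = 1·2 + 1; back-substituting gives 1 = 16·18 − 7·41, so 18⁻¹ ≡ 16 (mod 41).
For any y ∈ ℤ/41ℤ, x = 16(y − 26) mod 41 satisfies ψ(x) = 18·16(y − 26) + 26 ≡ y (since 18·16 ≡ 1 mod 41). So every y has a preimage.
Hence ψ is surjective.
Since ψ is surjective, we compute ψ⁻¹(19): solve 18x + 26 ≡ 19 (mod 41), i.e. 18x ≡ 34 (mod 41).
Multiplying by 18⁻¹ = 16 gives x ≡ 16·34 = 544 = 13·41 + 11 ≡ 11 (mod 41).
Check: ψ(11) = 18·11 + 26 = 224 = 5·41 + 19 ≡ 19 (mod 41).

11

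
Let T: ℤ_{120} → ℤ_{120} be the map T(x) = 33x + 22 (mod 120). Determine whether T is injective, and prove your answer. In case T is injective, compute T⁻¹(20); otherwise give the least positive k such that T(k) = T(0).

Recall that injectivity means: for all a, b in the domain, T(a) = T(b) implies a = b.
We have gcd(33, 120) = 3 > 1. Taking a = 0 and b = 40: T(0) = 22 and T(40) = 33·40 + 22 = 1342 ≡ 22 (mod 120).
So T(0) = T(40) while 0 ≠ 40, thus T is not injective.
Since T is not injective, we find the least positive k with T(k) = T(0): this means 33k ≡ 0 (mod 120), i.e. 120 ∣ 33k. Since gcd(33, 120) = 3, dividing through by 3 this holds exactly when 40 ∣ 11k, and as gcd(11, 40) = 1, exactly when 40 ∣ k.
The smallest positive such k is 40.

40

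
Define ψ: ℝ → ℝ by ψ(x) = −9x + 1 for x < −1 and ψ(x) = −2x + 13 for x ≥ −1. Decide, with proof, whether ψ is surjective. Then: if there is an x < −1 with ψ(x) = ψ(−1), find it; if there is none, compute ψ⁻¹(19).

Both pieces are strictly decreasing (slopes −9 and −2), so each is injective on its own interval.
The left piece maps (−∞, −1) onto (10, ∞); the right piece maps [−1, ∞) onto (−∞, 15].
The union (10, ∞) ∪ (−∞, 15] covers ℝ, so ψ is surjective.
For the follow-up: the images overlap, so an x < −1 with ψ(x) = ψ(−1) exists. ψ(−1) = 15; solving −9x + 1 = 15 for x < −1 gives x = (15 − 1)/(−9) = −14/9.

-14/9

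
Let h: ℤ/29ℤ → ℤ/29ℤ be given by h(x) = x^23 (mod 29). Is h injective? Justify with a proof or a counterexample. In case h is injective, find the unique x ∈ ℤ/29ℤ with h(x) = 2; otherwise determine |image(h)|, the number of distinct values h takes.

Since 29 is prime, the nonzero elements of ℤ/29ℤ form a cyclic group of order 28.
As gcd(23, 28) = 1, raising to the 23rd power is a bijection on this group: if s^23 ≡ t^23 then (st^{−1})^23 = 1, and the only element of order dividing gcd(23, 28) = 1 is 1, so s = t.
With h(0) = 0 this makes h injective on all of ℤ/29ℤ, hence bijective (finite equal-size domain and codomain). In particular h is injective.
Since h is injective, we find the preimage of 2. The inverse of x ↦ x^23 on (ℤ/29ℤ)^× is x ↦ x^11, because 23·11 = 253 = 9·28 + 1 ≡ 1 (mod 28) and x^{28} = 1 for x ≠ 0 (Fermat). So h⁻¹(2) = 2^11 mod 29.
Repeated squaring mod 29: 2^1 ≡ 2, 2^2 ≡ 2² = 4, 2^4 ≡ 4² = 16, 2^8 ≡ 16² = 256 ≡ 24. Since 11 = 8 + 2 + 1, 2^11 ≡ 24·4·2: 24·4 = 96 ≡ 9, then 9·2 = 18. So 2^11 ≡ 18 (mod 29).
Hence h⁻¹(2) = 18.

18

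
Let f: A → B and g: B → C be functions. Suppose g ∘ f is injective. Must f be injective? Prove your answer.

injective

Suppose f(s) = f(t). Applying g: (g ∘ f)(s) = (g ∘ f)(t). Since g ∘ f is injective, s = t. So f is injective.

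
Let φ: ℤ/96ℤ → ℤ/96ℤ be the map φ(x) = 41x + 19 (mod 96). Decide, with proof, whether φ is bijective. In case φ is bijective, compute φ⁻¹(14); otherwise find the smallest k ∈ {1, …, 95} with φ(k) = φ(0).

35

If φ(a) = φ(b), then 41a ≡ 41b (mod 96). Because gcd(41, 96) = 1, we may cancel 41 to get a ≡ b (mod 96).
We now compute 41⁻¹ mod 96 explicitly. Euclid's algorithm: 96 = 2·41 + 14, 41 = 2·14 + 13, 14 = 1·13 + 1; back-substituting gives 1 = 89·41 − 38·96, so 41⁻¹ ≡ 89 (mod 96).
For any y ∈ ℤ/96ℤ, x = 89(y − 19) mod 96 satisfies φ(x) = 41·89(y − 19) + 19 ≡ y (since 41·89 ≡ 1 mod 96). So every y has a preimage.
Therefore φ is bijective.
Since φ is bijective, we compute φ⁻¹(14): solve 41x + 19 ≡ 14 (mod 96), i.e. 41x ≡ 91 (mod 96).
Multiplying by 41⁻¹ = 89 gives x ≡ 89·91 = 8099 = 84·96 + 35 ≡ 35 (mod 96).
Check: φ(35) = 41·35 + 19 = 1454 = 15·96 + 14 ≡ 14 (mod 96).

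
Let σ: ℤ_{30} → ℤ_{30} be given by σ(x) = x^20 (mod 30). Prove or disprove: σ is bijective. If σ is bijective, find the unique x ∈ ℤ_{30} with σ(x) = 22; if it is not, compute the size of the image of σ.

8

σ(2): Repeated squaring mod 30: 2^1 ≡ 2, 2^2 ≡ 2² = 4, 2^4 ≡ 4² = 16, 2^8 ≡ 16² = 256 ≡ 16, 2^16 ≡ 16² = 256 ≡ 16. Since 20 = 16 + 4, 2^20 ≡ 16·16: 16·16 = 256 ≡ 16. So 2^20 ≡ 16 (mod 30).
σ(4): Repeated squaring mod 30: 4^1 ≡ 4, 4^2 ≡ 4² = 16, 4^4 ≡ 16² = 256 ≡ 16, 4^8 ≡ 16² = 256 ≡ 16, 4^16 ≡ 16² = 256 ≡ 16. Since 20 = 16 + 4, 4^20 ≡ 16·16: 16·16 = 256 ≡ 16. So 4^20 ≡ 16 (mod 30).
So σ(2) = σ(4) = 16 while 2 ≠ 4, hence σ is not injective, hence not bijective.
Since σ is not bijective, we determine |image(σ)|. Computing x^20 mod 30 for each x (by repeated squaring, reducing mod 30 at every step), the values σ(0), σ(1), …, σ(29) are: 0, 1, 16, 21, 16, 25, 6, 1, 16, 21, 10, 1, 6, 1, 16, 15, 16, 1, 6, 1, 10, 21, 16, 1, 6, 25, 16, 21, 16, 1.
The distinct values are {0, 1, 6, 10, 15, 16, 21, 25}; there are 8 of them.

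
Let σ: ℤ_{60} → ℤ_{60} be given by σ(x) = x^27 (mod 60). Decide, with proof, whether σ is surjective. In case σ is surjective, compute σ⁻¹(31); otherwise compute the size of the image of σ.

σ(0) = 0^27 = 0.
σ(30): Repeated squaring mod 60: 30^1 ≡ 30, 30^2 ≡ 30² = 900 ≡ 0, 30^4 ≡ 0² = 0, 30^8 ≡ 0² = 0, 30^16 ≡ 0² = 0. Since 27 = 16 + 8 + 2 + 1, 30^27 ≡ 0·0·0·30: 0·0 = 0, then 0·0 = 0, then 0·30 = 0. So 30^27 ≡ 0 (mod 60).
So σ(0) = σ(30) = 0 while 0 ≠ 30, so σ is not injective.
A non-injective map from the 60-element set ℤ_{60} to itself takes at most 59 distinct values, so it cannot be surjective. Hence σ is not surjective.
Since σ is not surjective, we determine |image(σ)|. Computing x^27 mod 60 for each x (by repeated squaring, reducing mod 60 at every step), the values σ(0), σ(1), …, σ(59) are: 0, 1, 8, 27, 4, 5, 36, 43, 32, 9, 40, 11, 48, 37, 44, 15, 16, 53, 12, 19, 20, 21, 28, 47, 24, 25, 56, 3, 52, 29, 0, 31, 8, 57, 4, 35, 36, 13, 32, 39, 40, 41, 48, 7, 44, 45, 16, 23, 12, 49, 20, 51, 28, 17, 24, 55, 56, 33, 52, 59.
The distinct values are {0, 1, 3, 4, 5, 7, 8, 9, 11, 12, 13, 15, 16, 17, 19, 20, 21, 23, 24, 25, 27, 28, 29, 31, 32, 33, 35, 36, 37, 39, 40, 41, 43, 44, 45, 47, 48, 49, 51, 52, 53, 55, 56, 57, 59}; there are 45 of them.

45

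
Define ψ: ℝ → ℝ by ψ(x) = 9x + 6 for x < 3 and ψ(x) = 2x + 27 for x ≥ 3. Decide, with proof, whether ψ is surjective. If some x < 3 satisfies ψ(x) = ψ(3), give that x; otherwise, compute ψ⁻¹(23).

17/9

Both pieces are strictly increasing (slopes 9 and 2), so each is injective on its own interval.
The left piece maps (−∞, 3) onto (−∞, 33); the right piece maps [3, ∞) onto [33, ∞).
These images together cover ℝ, so ψ is surjective.
Because the two images are disjoint, no x < 3 has ψ(x) = ψ(3), so we compute ψ⁻¹(23): 23 lies in (−∞, 33), so solve 9x + 6 = 23: x = (23 − 6)/9 = 17/9.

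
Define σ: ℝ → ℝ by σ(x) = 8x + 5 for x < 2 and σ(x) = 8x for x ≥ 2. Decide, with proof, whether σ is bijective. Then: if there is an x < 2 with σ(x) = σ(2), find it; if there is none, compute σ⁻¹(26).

Both pieces are strictly increasing (slopes 8 and 8), so each is injective on its own interval.
The left piece maps (−∞, 2) onto (−∞, 21); the right piece maps [2, ∞) onto [16, ∞).
These images overlap. In particular σ(2) = 16 (right piece), and solving 8x + 5 = 16 on the left piece gives x = 11/8 < 2.
So σ(11/8) = σ(2) with 11/8 ≠ 2, and σ is not injective, hence not bijective. This x = 11/8 is the requested value below 2.

11/8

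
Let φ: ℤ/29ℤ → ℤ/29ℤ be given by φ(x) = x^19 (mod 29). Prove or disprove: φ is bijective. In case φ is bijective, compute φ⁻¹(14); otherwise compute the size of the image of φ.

Since 29 is prime, the nonzero elements of ℤ/29ℤ form a cyclic group of order 28.
As gcd(19, 28) = 1, raising to the 19th power is a bijection on this group: if u^19 ≡ v^19 then (uv^{−1})^19 = 1, and the only element of order dividing gcd(19, 28) = 1 is 1, so u = v.
With φ(0) = 0 this makes φ injective on all of ℤ/29ℤ, hence bijective (finite equal-size domain and codomain). In particular φ is bijective.
Since φ is bijective, we find the preimage of 14. The inverse of x ↦ x^19 on (ℤ/29ℤ)^× is x ↦ x^3, because 19·3 = 57 = 2·28 + 1 ≡ 1 (mod 28) and x^{28} = 1 for x ≠ 0 (Fermat). So φ⁻¹(14) = 14^3 mod 29.
Repeated squaring mod 29: 14^1 ≡ 14, 14^2 ≡ 14² = 196 ≡ 22. Since 3 = 2 + 1, 14^3 ≡ 22·14: 22·14 = 308 ≡ 18. So 14^3 ≡ 18 (mod 29).
Hence φ⁻¹(14) = 18.

18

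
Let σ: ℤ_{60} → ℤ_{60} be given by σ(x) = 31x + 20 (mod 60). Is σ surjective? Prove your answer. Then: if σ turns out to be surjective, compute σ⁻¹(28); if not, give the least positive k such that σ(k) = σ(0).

8

Since gcd(31, 60) = 1, 31 is invertible modulo 60. Euclid's algorithm: 60 = 1·31 + 29, 31 = 1·29 + 2, 29 = 14·2 + 1; back-substituting gives 1 = 31·31 − 16·60, so 31⁻¹ ≡ 31 (mod 60).
Then y ↦ 31(y − 20) is a two-sided inverse to σ, so every y ∈ ℤ_{60} has a preimage.
Thus σ is surjective.
Since σ is surjective, we find σ⁻¹(28): we need 31x ≡ 28 − 20 ≡ 8 (mod 60). Using 31⁻¹ = 31: x ≡ 31·8 = 248 = 4·60 + 8, so x = 8.
Check: σ(8) = 31·8 + 20 = 268 = 4·60 + 28 ≡ 28 (mod 60).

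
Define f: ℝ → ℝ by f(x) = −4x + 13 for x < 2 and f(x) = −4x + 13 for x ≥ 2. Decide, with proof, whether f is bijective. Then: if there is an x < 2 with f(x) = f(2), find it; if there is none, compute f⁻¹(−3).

Both pieces are strictly decreasing (slopes −4 and −4), so each is injective on its own interval.
The left piece maps (−∞, 2) onto (5, ∞); the right piece maps [2, ∞) onto (−∞, 5].
Since 5 = 5, the images partition ℝ: f is injective and surjective, hence bijective.
Because the two images are disjoint, no x < 2 has f(x) = f(2), so we compute f⁻¹(−3): −3 lies in (−∞, 5], so solve −4x + 13 = −3: x = (−3 − 13)/(−4) = 4.

4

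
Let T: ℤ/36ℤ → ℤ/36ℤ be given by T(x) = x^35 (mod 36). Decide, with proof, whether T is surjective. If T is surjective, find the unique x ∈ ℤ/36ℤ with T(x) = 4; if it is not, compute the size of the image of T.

21

T(0) = 0^35 = 0.
T(6): Repeated squaring mod 36: 6^1 ≡ 6, 6^2 ≡ 6² = 36 ≡ 0, 6^4 ≡ 0² = 0, 6^8 ≡ 0² = 0, 6^16 ≡ 0² = 0, 6^32 ≡ 0² = 0. Since 35 = 32 + 2 + 1, 6^35 ≡ 0·0·6: 0·0 = 0, then 0·6 = 0. So 6^35 ≡ 0 (mod 36).
So T(0) = T(6) = 0 while 0 ≠ 6, so T is not injective.
A non-injective map from the 36-element set ℤ/36ℤ to itself takes at most 35 distinct values, so it cannot be surjective. Therefore T is not surjective.
Since T is not surjective, we determine |image(T)|. Computing x^35 mod 36 for each x (by repeated squaring, reducing mod 36 at every step), the values T(0), T(1), …, T(35) are: 0, 1, 32, 27, 16, 29, 0, 31, 8, 9, 28, 23, 0, 25, 20, 27, 4, 17, 0, 19, 32, 9, 16, 11, 0, 13, 8, 27, 28, 5, 0, 7, 20, 9, 4, 35.
The distinct values are {0, 1, 4, 5, 7, 8, 9, 11, 13, 16, 17, 19, 20, 23, 25, 27, 28, 29, 31, 32, 35}; there are 21 of them.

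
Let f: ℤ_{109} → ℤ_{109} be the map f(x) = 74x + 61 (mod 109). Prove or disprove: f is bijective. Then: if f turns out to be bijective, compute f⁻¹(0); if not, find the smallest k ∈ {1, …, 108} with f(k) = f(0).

If f(s) = f(t), then 74s ≡ 74t (mod 109). Because gcd(74, 109) = 1, we may cancel 74 to get s ≡ t (mod 109).
We now compute 74⁻¹ mod 109 explicitly. Euclid's algorithm: 109 = 1·74 + 35, 74 = 2·35 + 4, 35 = 8·4 + 3, 4 = 1·3 + 1; back-substituting gives 1 = 28·74 − 19·109, so 74⁻¹ ≡ 28 (mod 109).
Then y ↦ 28(y − 61) is a two-sided inverse to f, so every y ∈ ℤ_{109} has a preimage.
Hence f is bijective.
Since f is bijective, we find f⁻¹(0): we need 74x ≡ 0 − 61 ≡ 48 (mod 109). Using 74⁻¹ = 28: x ≡ 28·48 = 1344 = 12·109 + 36, so x = 36.
Check: f(36) = 74·36 + 61 = 2725 = 25·109 + 0 ≡ 0 (mod 109).

36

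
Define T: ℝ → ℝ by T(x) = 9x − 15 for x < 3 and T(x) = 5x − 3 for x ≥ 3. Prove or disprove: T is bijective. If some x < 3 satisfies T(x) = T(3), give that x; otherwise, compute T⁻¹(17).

Both pieces are strictly increasing (slopes 9 and 5), so each is injective on its own interval.
The left piece maps (−∞, 3) onto (−∞, 12); the right piece maps [3, ∞) onto [12, ∞).
Since 12 = 12, the images partition ℝ: T is injective and surjective, hence bijective.
Because the two images are disjoint, no x < 3 has T(x) = T(3), so we compute T⁻¹(17): 17 lies in [12, ∞), so solve 5x − 3 = 17: x = (17 + 3)/5 = 4.

4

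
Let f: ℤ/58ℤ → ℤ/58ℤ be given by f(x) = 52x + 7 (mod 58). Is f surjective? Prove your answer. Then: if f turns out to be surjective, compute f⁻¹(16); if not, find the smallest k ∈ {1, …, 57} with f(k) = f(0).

29

Since gcd(52, 58) = 2, we have 52x ≡ 0 (mod 2) for all x, so f(x) ≡ 1 (mod 2).
But 0 ≢ 1 (mod 2), so 0 ∈ ℤ/58ℤ has no preimage. So f is not surjective.
Since f is not surjective, we find the least positive k with f(k) = f(0): this means 52k ≡ 0 (mod 58), i.e. 58 ∣ 52k. Since gcd(52, 58) = 2, dividing through by 2 this holds exactly when 29 ∣ 26k, and as gcd(26, 29) = 1, exactly when 29 ∣ k.
The smallest positive such k is 29.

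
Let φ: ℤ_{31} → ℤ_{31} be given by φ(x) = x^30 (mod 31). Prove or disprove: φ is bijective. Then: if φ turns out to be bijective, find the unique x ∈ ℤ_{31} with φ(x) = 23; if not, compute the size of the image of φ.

φ(1) = 1^30 = 1.
φ(2): Repeated squaring mod 31: 2^1 ≡ 2, 2^2 ≡ 2² = 4, 2^4 ≡ 4² = 16, 2^8 ≡ 16² = 256 ≡ 8, 2^16 ≡ 8² = 64 ≡ 2. Since 30 = 16 + 8 + 4 + 2, 2^30 ≡ 2·8·16·4: 2·8 = 16, then 16·16 = 256 ≡ 8, then 8·4 = 32 ≡ 1. So 2^30 ≡ 1 (mod 31).
So φ(1) = φ(2) = 1 while 1 ≠ 2, so φ is not injective, hence not bijective.
Since φ is not bijective, we determine |image(φ)|. Computing x^30 mod 31 for each x (by repeated squaring, reducing mod 31 at every step), the values φ(0), φ(1), …, φ(30) are: 0, 1, 1, 1, 1, 1, 1, 1, 1, 1, 1, 1, 1, 1, 1, 1, 1, 1, 1, 1, 1, 1, 1, 1, 1, 1, 1, 1, 1, 1, 1.
The distinct values are {0, 1}; there are 2 of them.

2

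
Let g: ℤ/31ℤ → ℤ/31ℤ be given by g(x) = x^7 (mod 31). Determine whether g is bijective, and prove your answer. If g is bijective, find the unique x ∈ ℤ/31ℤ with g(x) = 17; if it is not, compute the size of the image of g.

Since 31 is prime, the nonzero elements of ℤ/31ℤ form a cyclic group of order 30.
As gcd(7, 30) = 1, raising to the 7th power is a bijection on this group: if x_1^7 ≡ x_2^7 then (x_1x_2^{−1})^7 = 1, and the only element of order dividing gcd(7, 30) = 1 is 1, so x_1 = x_2.
With g(0) = 0 this makes g injective on all of ℤ/31ℤ, hence bijective (finite equal-size domain and codomain). In particular g is bijective.
Since g is bijective, we find the preimage of 17. The inverse of x ↦ x^7 on (ℤ/31ℤ)^× is x ↦ x^13, because 7·13 = 91 = 3·30 + 1 ≡ 1 (mod 30) and x^{30} = 1 for x ≠ 0 (Fermat). So g⁻¹(17) = 17^13 mod 31.
Repeated squaring mod 31: 17^1 ≡ 17, 17^2 ≡ 17² = 289 ≡ 10, 17^4 ≡ 10² = 100 ≡ 7, 17^8 ≡ 7² = 49 ≡ 18. Since 13 = 8 + 4 + 1, 17^13 ≡ 18·7·17: 18·7 = 126 ≡ 2, then 2·17 = 34 ≡ 3. So 17^13 ≡ 3 (mod 31).
Hence g⁻¹(17) = 3.

3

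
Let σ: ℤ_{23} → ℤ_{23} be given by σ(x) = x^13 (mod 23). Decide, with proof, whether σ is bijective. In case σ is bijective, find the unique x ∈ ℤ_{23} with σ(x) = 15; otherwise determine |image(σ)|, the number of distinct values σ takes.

10

Since 23 is prime, the nonzero elements of ℤ_{23} form a cyclic group of order 22.
As gcd(13, 22) = 1, raising to the 13th power is a bijection on this group: if u^13 ≡ v^13 then (uv^{−1})^13 = 1, and the only element of order dividing gcd(13, 22) = 1 is 1, so u = v.
With σ(0) = 0 this makes σ injective on all of ℤ_{23}, hence bijective (finite equal-size domain and codomain). In particular σ is bijective.
Since σ is bijective, we find the preimage of 15. The inverse of x ↦ x^13 on (ℤ_{23})^× is x ↦ x^17, because 13·17 = 221 = 10·22 + 1 ≡ 1 (mod 22) and x^{22} = 1 for x ≠ 0 (Fermat). So σ⁻¹(15) = 15^17 mod 23.
Repeated squaring mod 23: 15^1 ≡ 15, 15^2 ≡ 15² = 225 ≡ 18, 15^4 ≡ 18² = 324 ≡ 2, 15^8 ≡ 2² = 4, 15^16 ≡ 4² = 16. Since 17 = 16 + 1, 15^17 ≡ 16·15: 16·15 = 240 ≡ 10. So 15^17 ≡ 10 (mod 23).
Hence σ⁻¹(15) = 10.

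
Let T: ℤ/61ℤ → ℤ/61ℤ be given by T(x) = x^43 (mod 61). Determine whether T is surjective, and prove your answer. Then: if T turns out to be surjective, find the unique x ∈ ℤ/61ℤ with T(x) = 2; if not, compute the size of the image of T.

6

Since 61 is prime, the nonzero elements of ℤ/61ℤ form a cyclic group of order 60.
As gcd(43, 60) = 1, raising to the 43rd power is a bijection on this group: if s^43 ≡ t^43 then (st^{−1})^43 = 1, and the only element of order dividing gcd(43, 60) = 1 is 1, so s = t.
With T(0) = 0 this makes T injective on all of ℤ/61ℤ, hence bijective (finite equal-size domain and codomain). In particular T is surjective.
Since T is surjective, we find the preimage of 2. The inverse of x ↦ x^43 on (ℤ/61ℤ)^× is x ↦ x^7, because 43·7 = 301 = 5·60 + 1 ≡ 1 (mod 60) and x^{60} = 1 for x ≠ 0 (Fermat). So T⁻¹(2) = 2^7 mod 61.
Repeated squaring mod 61: 2^1 ≡ 2, 2^2 ≡ 2² = 4, 2^4 ≡ 4² = 16. Since 7 = 4 + 2 + 1, 2^7 ≡ 16·4·2: 16·4 = 64 ≡ 3, then 3·2 = 6. So 2^7 ≡ 6 (mod 61).
Hence T⁻¹(2) = 6.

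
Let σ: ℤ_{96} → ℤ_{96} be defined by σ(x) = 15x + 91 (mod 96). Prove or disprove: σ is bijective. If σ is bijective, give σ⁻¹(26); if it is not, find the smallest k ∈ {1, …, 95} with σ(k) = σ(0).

32

We have gcd(15, 96) = 3 > 1. Taking a = 0 and b = 32: σ(0) = 91 and σ(32) = 15·32 + 91 = 571 ≡ 91 (mod 96).
So σ(0) = σ(32) while 0 ≠ 32, so σ is not injective, hence not bijective.
Since σ is not bijective, we find the least positive k with σ(k) = σ(0): this means 15k ≡ 0 (mod 96), i.e. 96 ∣ 15k. Since gcd(15, 96) = 3, dividing through by 3 this holds exactly when 32 ∣ 5k, and as gcd(5, 32) = 1, exactly when 32 ∣ k.
The smallest positive such k is 32.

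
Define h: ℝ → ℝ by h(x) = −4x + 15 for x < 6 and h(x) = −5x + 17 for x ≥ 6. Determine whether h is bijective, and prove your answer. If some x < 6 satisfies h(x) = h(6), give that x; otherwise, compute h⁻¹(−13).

6

Both pieces are strictly decreasing (slopes −4 and −5), so each is injective on its own interval.
The left piece maps (−∞, 6) onto (−9, ∞); the right piece maps [6, ∞) onto (−∞, −13].
The images leave a gap (−9 has no preimage), so h is not surjective, hence not bijective.
Because the two images are disjoint, no x < 6 has h(x) = h(6), so we compute h⁻¹(−13): −13 lies in (−∞, −13], so solve −5x + 17 = −13: x = (−13 − 17)/(−5) = 6.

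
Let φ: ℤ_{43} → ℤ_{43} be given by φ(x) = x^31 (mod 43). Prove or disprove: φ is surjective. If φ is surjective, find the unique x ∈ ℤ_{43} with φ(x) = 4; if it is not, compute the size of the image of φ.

35

Since 43 is prime, the nonzero elements of ℤ_{43} form a cyclic group of order 42.
As gcd(31, 42) = 1, raising to the 31st power is a bijection on this group: if x_1^31 ≡ x_2^31 then (x_1x_2^{−1})^31 = 1, and the only element of order dividing gcd(31, 42) = 1 is 1, so x_1 = x_2.
With φ(0) = 0 this makes φ injective on all of ℤ_{43}, hence bijective (finite equal-size domain and codomain). In particular φ is surjective.
Since φ is surjective, we find the preimage of 4. The inverse of x ↦ x^31 on (ℤ_{43})^× is x ↦ x^19, because 31·19 = 589 = 14·42 + 1 ≡ 1 (mod 42) and x^{42} = 1 for x ≠ 0 (Fermat). So φ⁻¹(4) = 4^19 mod 43.
Repeated squaring mod 43: 4^1 ≡ 4, 4^2 ≡ 4² = 16, 4^4 ≡ 16² = 256 ≡ 41, 4^8 ≡ 41² = 1681 ≡ 4, 4^16 ≡ 4² = 16. Since 19 = 16 + 2 + 1, 4^19 ≡ 16·16·4: 16·16 = 256 ≡ 41, then 41·4 = 164 ≡ 35. So 4^19 ≡ 35 (mod 43).
Hence φ⁻¹(4) = 35.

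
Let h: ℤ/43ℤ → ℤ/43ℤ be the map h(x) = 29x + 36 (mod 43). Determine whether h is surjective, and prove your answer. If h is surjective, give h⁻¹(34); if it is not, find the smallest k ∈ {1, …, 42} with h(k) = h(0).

37

Since gcd(29, 43) = 1, 29 is invertible modulo 43. Euclid's algorithm: 43 = 1·29 + 14, 29 = 2·14 + 1; back-substituting gives 1 = 3·29 − 2·43, so 29⁻¹ ≡ 3 (mod 43).
Then y ↦ 3(y − 36) is a two-sided inverse to h, so every y ∈ ℤ/43ℤ has a preimage.
Therefore h is surjective.
Since h is surjective, we compute h⁻¹(34): solve 29x + 36 ≡ 34 (mod 43), i.e. 29x ≡ 41 (mod 43).
Multiplying by 29⁻¹ = 3 gives x ≡ 3·41 = 123 = 2·43 + 37 ≡ 37 (mod 43).
Check: h(37) = 29·37 + 36 = 1109 = 25·43 + 34 ≡ 34 (mod 43).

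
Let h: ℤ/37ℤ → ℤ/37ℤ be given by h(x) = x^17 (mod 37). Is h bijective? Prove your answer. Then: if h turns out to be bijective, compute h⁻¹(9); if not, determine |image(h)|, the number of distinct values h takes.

Since 37 is prime, the nonzero elements of ℤ/37ℤ form a cyclic group of order 36.
As gcd(17, 36) = 1, raising to the 17th power is a bijection on this group: if u^17 ≡ v^17 then (uv^{−1})^17 = 1, and the only element of order dividing gcd(17, 36) = 1 is 1, so u = v.
With h(0) = 0 this makes h injective on all of ℤ/37ℤ, hence bijective (finite equal-size domain and codomain). In particular h is bijective.
Since h is bijective, we find the preimage of 9. The inverse of x ↦ x^17 on (ℤ/37ℤ)^× is x ↦ x^17, because 17·17 = 289 = 8·36 + 1 ≡ 1 (mod 36) and x^{36} = 1 for x ≠ 0 (Fermat). So h⁻¹(9) = 9^17 mod 37.
Repeated squaring mod 37: 9^1 ≡ 9, 9^2 ≡ 9² = 81 ≡ 7, 9^4 ≡ 7² = 49 ≡ 12, 9^8 ≡ 12² = 144 ≡ 33, 9^16 ≡ 33² = 1089 ≡ 16. Since 17 = 16 + 1, 9^17 ≡ 16·9: 16·9 = 144 ≡ 33. So 9^17 ≡ 33 (mod 37).
Hence h⁻¹(9) = 33.

33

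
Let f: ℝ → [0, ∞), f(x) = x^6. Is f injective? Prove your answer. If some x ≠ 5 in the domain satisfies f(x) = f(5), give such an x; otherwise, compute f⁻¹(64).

-5

f(5) = 15625 = (−5)^6 = f(−5) (since 6 is even), with 5 ≠ −5. So f is not injective.
For the follow-up, such an x exists: taking x = −5 ∈ ℝ gives f(−5) = 15625 = f(5) with −5 ≠ 5.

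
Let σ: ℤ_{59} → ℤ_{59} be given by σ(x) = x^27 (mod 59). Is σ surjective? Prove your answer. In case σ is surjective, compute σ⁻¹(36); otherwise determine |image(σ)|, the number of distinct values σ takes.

Since 59 is prime, the nonzero elements of ℤ_{59} form a cyclic group of order 58.
As gcd(27, 58) = 1, raising to the 27th power is a bijection on this group: if x_1^27 ≡ x_2^27 then (x_1x_2^{−1})^27 = 1, and the only element of order dividing gcd(27, 58) = 1 is 1, so x_1 = x_2.
With σ(0) = 0 this makes σ injective on all of ℤ_{59}, hence bijective (finite equal-size domain and codomain). In particular σ is surjective.
Since σ is surjective, we find the preimage of 36. The inverse of x ↦ x^27 on (ℤ_{59})^× is x ↦ x^43, because 27·43 = 1161 = 20·58 + 1 ≡ 1 (mod 58) and x^{58} = 1 for x ≠ 0 (Fermat). So σ⁻¹(36) = 36^43 mod 59.
Repeated squaring mod 59: 36^1 ≡ 36, 36^2 ≡ 36² = 1296 ≡ 57, 36^4 ≡ 57² = 3249 ≡ 4, 36^8 ≡ 4² = 16, 36^16 ≡ 16² = 256 ≡ 20, 36^32 ≡ 20² = 400 ≡ 46. Since 43 = 32 + 8 + 2 + 1, 36^43 ≡ 46·16·57·36: 46·16 = 736 ≡ 28, then 28·57 = 1596 ≡ 3, then 3·36 = 108 ≡ 49. So 36^43 ≡ 49 (mod 59).
Hence σ⁻¹(36) = 49.

49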